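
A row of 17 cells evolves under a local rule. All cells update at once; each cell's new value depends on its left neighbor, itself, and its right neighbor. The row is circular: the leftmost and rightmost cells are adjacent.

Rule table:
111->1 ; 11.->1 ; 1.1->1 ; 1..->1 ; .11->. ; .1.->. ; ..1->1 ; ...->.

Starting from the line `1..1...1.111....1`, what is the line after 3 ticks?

1.111.1.1.1.1111.

111.1.1.1.111..1.
.111.1.1.1.1111.1
1.111.1.1.1.1111.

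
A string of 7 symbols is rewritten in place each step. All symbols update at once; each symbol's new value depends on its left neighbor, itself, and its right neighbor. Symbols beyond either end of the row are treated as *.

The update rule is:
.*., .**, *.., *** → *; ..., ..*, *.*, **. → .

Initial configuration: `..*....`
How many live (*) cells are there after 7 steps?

4

*.**...
..*.*..
*.*.**.
..*.*..  (repeats step 2; period 2)
step 7: *.*.**.
count of *: 4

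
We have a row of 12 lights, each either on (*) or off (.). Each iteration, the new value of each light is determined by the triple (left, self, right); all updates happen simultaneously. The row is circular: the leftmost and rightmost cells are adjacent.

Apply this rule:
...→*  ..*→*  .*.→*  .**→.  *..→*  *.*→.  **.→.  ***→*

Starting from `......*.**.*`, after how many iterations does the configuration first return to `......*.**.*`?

5

*******....*
******.****.
.****...**..
*.**.***..**
......*.**.*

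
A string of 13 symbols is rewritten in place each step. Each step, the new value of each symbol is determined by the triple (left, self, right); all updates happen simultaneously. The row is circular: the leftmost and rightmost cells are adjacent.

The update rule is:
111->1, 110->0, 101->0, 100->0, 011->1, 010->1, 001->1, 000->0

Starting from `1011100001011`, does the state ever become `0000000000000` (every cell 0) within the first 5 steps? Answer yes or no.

0011000011011
0110000110010
1100001100110
1000011001100
1000110011001
step 5 is 1000110011001, still not uniform 0

no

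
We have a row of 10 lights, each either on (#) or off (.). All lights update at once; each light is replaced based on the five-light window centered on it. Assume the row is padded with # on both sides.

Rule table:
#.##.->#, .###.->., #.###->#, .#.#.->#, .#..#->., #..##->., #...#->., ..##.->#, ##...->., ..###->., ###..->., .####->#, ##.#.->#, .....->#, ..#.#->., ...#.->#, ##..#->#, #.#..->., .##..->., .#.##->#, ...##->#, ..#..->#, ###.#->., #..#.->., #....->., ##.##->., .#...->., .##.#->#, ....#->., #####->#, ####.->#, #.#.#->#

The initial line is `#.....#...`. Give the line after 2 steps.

..#.##.#..

...#.##..#
..#.##.#..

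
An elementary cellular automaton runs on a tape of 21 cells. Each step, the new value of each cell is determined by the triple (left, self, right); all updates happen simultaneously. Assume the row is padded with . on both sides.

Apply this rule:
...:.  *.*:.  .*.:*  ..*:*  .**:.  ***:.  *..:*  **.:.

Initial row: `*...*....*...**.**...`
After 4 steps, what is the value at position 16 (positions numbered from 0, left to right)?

**.***..***.*.....*..
......**....**...***.
.....*..*..*..*.*...*
....***********.**.**
position 16 holds *

*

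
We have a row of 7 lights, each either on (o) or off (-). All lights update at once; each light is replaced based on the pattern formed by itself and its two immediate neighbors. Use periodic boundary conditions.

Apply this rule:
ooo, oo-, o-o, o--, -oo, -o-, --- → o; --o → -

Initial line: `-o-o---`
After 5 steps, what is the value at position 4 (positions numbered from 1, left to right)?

step 1: -oooooo
step 2: ooooooo
step 3: ooooooo  (fixed point — unchanged through step 5)
position 4 holds o

o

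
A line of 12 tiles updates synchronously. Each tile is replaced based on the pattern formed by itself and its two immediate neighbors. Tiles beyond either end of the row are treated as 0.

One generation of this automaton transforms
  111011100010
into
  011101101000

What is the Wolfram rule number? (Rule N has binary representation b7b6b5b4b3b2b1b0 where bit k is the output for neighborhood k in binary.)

225

position 1: 111 → 1  (bit 7 = 1)
position 2: 110 → 1  (bit 6 = 1)
position 3: 101 → 1  (bit 5 = 1)
position 7: 100 → 0  (bit 4 = 0)
position 0: 011 → 0  (bit 3 = 0)
position 10: 010 → 0  (bit 2 = 0)
position 9: 001 → 0  (bit 1 = 0)
position 8: 000 → 1  (bit 0 = 1)
bits b7..b0 = 11100001 = 225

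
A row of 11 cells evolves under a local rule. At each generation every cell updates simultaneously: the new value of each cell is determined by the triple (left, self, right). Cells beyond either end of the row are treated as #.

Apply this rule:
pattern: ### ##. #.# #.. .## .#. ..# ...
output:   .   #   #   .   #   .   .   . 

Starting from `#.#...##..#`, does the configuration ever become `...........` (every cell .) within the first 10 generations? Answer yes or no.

##....##..#
.#....##..#
#.....##..#
#.....##..#  (fixed point — unchanged through generation 10)
generation 10 is #.....##..#, still not uniform .

no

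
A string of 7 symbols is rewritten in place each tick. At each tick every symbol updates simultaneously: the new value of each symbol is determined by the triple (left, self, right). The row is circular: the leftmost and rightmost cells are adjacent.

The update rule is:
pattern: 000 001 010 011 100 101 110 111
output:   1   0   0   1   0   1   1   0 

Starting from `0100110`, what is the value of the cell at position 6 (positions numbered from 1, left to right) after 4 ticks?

0000110
1110110
1011111
1110000
position 6 holds 0

0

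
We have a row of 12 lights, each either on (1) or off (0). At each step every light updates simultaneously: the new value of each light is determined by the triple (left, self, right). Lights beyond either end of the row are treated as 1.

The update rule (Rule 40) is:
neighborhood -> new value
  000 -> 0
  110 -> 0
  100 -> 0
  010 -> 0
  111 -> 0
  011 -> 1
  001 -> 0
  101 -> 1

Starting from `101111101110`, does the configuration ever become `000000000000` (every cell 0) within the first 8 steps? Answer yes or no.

no

step 1: 011000011001
step 2: 110000010001
step 3: 000000000001
step 4: 000000000001  (fixed point — unchanged through step 8)
step 8 is 000000000001, still not uniform 0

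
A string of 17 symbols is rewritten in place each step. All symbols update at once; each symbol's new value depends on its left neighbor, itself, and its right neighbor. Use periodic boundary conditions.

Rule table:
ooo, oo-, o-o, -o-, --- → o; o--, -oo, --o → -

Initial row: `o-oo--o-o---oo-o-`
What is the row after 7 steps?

oo-o--ooo-o--oooo
oooo---oooo---ooo
oooo-o--ooo-o--oo
oooooo---oooo---o
oooooo-o--ooo-o--
-ooooooo---oooo--
--oooooo-o--ooo-o

--oooooo-o--ooo-o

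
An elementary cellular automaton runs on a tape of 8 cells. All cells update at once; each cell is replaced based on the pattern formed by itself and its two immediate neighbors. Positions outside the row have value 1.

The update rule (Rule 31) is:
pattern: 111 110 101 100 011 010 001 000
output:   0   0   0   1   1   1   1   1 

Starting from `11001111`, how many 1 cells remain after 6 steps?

5

00111000
11100111
00011100
11110011
00001110
11111000
count of 1: 5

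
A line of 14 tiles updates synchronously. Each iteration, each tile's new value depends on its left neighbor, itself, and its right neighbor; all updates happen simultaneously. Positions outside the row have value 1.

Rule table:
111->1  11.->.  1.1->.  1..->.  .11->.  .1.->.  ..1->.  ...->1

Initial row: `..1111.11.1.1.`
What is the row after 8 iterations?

.11111..1111..

...11.........
.1....1111111.
...11..11111..
.1......111...
...1111..1..1.
.1..11........
.......111111.
.11111..1111..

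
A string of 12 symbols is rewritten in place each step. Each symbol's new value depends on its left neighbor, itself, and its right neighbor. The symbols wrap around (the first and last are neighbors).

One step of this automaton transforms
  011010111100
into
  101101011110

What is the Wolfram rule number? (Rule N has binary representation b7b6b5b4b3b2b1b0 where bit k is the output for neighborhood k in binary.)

242

position 7: 111 → 1  (bit 7 = 1)
position 2: 110 → 1  (bit 6 = 1)
position 3: 101 → 1  (bit 5 = 1)
position 10: 100 → 1  (bit 4 = 1)
position 1: 011 → 0  (bit 3 = 0)
position 4: 010 → 0  (bit 2 = 0)
position 0: 001 → 1  (bit 1 = 1)
position 11: 000 → 0  (bit 0 = 0)
bits b7..b0 = 11110010 = 242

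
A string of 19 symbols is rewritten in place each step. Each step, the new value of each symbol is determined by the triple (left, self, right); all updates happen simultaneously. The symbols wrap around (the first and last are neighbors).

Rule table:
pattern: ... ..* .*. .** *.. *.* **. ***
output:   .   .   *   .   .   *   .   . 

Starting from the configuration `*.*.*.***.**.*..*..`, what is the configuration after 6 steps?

******...*..**..*..
.........*......*..
.........*......*..  (fixed point — unchanged through step 6)

.........*......*..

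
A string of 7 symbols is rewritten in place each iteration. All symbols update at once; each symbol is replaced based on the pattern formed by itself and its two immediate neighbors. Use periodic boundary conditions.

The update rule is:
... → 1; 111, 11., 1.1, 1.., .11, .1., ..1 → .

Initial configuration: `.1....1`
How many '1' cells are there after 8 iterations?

3

...11..
11....1
...11..  (repeats iteration 1; period 2)
iteration 8: 11....1
count of 1: 3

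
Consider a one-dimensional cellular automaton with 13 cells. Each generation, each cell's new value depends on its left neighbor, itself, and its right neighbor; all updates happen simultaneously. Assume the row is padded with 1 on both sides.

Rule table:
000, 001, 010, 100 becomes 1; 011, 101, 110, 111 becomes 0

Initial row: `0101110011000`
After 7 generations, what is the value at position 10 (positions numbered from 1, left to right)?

0

0100001100111
0111110011000
0000001100111
1111110011000
0000001100111  (repeats generation 3; period 2)
generation 7: 0000001100111
position 10 holds 0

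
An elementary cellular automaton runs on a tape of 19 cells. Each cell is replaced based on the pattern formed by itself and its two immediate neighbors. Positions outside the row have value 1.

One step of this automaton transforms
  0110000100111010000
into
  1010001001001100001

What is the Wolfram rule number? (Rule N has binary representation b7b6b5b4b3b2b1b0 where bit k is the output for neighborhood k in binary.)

position 11: 111 → 0  (bit 7 = 0)
position 2: 110 → 1  (bit 6 = 1)
position 0: 101 → 1  (bit 5 = 1)
position 3: 100 → 0  (bit 4 = 0)
position 1: 011 → 0  (bit 3 = 0)
position 7: 010 → 0  (bit 2 = 0)
position 6: 001 → 1  (bit 1 = 1)
position 4: 000 → 0  (bit 0 = 0)
bits b7..b0 = 01100010 = 98

98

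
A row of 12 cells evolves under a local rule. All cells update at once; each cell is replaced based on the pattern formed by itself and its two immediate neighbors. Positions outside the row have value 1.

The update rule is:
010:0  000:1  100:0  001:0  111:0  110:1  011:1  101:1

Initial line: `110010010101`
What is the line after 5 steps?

step 1: 010000001011
step 2: 100111100110
step 3: 100100100111
step 4: 100000000100
step 5: 101111110000

101111110000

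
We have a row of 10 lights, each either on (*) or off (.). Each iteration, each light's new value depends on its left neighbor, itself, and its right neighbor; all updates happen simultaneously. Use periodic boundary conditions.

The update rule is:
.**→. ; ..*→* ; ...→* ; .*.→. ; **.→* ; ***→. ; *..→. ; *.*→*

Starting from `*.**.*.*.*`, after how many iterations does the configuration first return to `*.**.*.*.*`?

**.**.*.*.
.**.**.*.*
*.**.**.*.
.*.**.**.*
*.*.**.**.
.*.*.**.**
*.*.*.**.*
**.*.*.**.
.**.*.*.**
*.**.*.*.*

10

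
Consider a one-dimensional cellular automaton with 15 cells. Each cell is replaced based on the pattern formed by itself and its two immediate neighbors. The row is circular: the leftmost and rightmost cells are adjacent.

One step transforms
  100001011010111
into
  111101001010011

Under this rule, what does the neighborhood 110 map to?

At position 0 the neighborhood is 110; the next row has 1 there.

1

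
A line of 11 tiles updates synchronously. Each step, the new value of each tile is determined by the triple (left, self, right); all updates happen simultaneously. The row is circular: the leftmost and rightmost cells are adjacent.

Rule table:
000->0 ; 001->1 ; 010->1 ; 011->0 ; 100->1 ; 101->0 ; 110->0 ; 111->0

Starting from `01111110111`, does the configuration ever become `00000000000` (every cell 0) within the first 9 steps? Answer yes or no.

00000000000
all cells are 0 at step 1

yes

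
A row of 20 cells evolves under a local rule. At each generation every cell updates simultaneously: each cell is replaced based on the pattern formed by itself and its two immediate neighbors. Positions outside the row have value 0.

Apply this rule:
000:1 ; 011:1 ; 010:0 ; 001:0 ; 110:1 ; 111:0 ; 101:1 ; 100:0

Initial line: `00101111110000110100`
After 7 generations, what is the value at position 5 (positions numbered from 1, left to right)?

10011000010110111001
00011011001111101000
11011111001000110011
11110001000010110011
10010100011001110011
00001001011001010011
11100000111000100011
position 5 holds 0

0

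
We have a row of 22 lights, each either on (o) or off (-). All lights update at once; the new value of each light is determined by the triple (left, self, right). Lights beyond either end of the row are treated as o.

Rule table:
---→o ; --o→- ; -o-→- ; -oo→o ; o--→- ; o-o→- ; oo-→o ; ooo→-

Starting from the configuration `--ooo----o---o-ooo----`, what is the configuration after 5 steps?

------oo---o-------oo-

--o-o-oo---o---o-o-oo-
------oo-o---o-----oo-
-oooo-oo---o---ooo-oo-
-o--o-oo-o---o-o-o-oo-
------oo---o-------oo-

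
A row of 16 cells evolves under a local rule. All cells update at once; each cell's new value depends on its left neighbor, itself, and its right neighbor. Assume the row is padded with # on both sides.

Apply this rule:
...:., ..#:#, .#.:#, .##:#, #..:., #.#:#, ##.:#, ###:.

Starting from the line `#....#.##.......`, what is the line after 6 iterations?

.##...###.###..#

#...#####......#
#..##...#.....##
#.###..##....##.
###.#.###...####
..#####.#..##...
.##...###.###..#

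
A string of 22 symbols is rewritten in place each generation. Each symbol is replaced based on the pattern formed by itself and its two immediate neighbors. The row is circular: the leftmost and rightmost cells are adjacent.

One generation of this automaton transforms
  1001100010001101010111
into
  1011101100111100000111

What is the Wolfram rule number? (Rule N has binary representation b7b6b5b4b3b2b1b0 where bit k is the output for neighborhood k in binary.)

203

position 20: 111 → 1  (bit 7 = 1)
position 0: 110 → 1  (bit 6 = 1)
position 14: 101 → 0  (bit 5 = 0)
position 1: 100 → 0  (bit 4 = 0)
position 3: 011 → 1  (bit 3 = 1)
position 8: 010 → 0  (bit 2 = 0)
position 2: 001 → 1  (bit 1 = 1)
position 6: 000 → 1  (bit 0 = 1)
bits b7..b0 = 11001011 = 203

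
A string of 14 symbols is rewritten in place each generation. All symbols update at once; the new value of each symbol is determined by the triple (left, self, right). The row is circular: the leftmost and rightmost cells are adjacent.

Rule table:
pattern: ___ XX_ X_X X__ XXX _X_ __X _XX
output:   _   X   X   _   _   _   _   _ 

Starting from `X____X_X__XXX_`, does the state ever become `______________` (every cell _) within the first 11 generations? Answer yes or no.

yes

______X_____XX
_____________X
______________
all cells are _ at generation 3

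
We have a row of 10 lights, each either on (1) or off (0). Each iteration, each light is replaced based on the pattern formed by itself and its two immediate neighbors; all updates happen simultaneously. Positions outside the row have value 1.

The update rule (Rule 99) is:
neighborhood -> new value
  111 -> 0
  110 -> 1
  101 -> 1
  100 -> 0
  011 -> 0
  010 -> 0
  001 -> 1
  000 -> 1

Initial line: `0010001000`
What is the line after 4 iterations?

1101010010

iteration 1: 0100110011
iteration 2: 1001010100
iteration 3: 1010101001
iteration 4: 1101010010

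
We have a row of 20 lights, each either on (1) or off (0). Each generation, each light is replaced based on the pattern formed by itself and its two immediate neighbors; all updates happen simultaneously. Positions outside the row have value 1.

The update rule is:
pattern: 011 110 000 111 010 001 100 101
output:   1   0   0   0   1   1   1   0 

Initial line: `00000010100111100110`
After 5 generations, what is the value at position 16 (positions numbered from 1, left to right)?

0

10000110111100011100
01001100100010110011
01111011110110101110
01000010000100101000
01100111001111101101
position 16 holds 0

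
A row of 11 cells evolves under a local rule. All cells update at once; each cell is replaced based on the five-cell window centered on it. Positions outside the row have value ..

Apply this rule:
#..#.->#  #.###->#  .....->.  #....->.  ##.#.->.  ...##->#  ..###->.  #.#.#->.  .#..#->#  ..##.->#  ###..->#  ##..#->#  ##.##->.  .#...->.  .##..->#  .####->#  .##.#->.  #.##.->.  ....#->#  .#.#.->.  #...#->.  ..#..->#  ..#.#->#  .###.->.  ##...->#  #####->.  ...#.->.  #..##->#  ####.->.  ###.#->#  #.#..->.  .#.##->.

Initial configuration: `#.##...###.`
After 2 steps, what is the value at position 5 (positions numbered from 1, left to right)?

#..##.#..##
####...####
position 5 holds .

.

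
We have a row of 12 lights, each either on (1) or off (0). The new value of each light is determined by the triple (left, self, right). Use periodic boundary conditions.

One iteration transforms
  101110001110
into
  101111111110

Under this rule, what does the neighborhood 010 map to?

At position 0 the neighborhood is 010; the next row has 1 there.

1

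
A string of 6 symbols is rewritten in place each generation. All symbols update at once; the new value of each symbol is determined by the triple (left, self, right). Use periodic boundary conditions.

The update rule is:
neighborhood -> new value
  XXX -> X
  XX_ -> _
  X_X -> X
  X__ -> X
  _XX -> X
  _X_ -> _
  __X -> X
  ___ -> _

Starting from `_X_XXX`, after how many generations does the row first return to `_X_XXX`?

6

generation 1: X_XXX_
generation 2: _XXX_X
generation 3: XXX_X_
generation 4: XX_X_X
generation 5: X_X_XX
generation 6: _X_XXX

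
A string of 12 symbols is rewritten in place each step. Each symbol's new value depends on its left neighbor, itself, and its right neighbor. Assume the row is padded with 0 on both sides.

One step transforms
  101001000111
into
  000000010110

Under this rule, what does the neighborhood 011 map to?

At position 9 the neighborhood is 011; the next row has 1 there.

1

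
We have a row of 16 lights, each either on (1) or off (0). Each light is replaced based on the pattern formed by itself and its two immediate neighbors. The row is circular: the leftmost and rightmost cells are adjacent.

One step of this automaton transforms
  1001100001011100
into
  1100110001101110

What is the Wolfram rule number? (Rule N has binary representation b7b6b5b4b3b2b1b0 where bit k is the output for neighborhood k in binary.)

position 12: 111 → 1  (bit 7 = 1)
position 4: 110 → 1  (bit 6 = 1)
position 10: 101 → 1  (bit 5 = 1)
position 1: 100 → 1  (bit 4 = 1)
position 3: 011 → 0  (bit 3 = 0)
position 0: 010 → 1  (bit 2 = 1)
position 2: 001 → 0  (bit 1 = 0)
position 6: 000 → 0  (bit 0 = 0)
bits b7..b0 = 11110100 = 244

244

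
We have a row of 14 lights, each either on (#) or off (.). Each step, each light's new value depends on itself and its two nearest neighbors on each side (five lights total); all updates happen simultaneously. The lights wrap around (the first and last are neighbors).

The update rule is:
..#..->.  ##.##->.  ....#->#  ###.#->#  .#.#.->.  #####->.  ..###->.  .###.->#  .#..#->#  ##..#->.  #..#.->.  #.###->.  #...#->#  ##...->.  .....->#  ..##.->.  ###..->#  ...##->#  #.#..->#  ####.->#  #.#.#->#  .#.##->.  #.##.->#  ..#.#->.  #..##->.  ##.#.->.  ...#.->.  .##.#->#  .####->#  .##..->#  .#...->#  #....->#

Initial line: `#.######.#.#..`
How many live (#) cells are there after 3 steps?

...#..##.#.##.
##..#..#.#.##.
##...#...#.##.
count of #: 6

6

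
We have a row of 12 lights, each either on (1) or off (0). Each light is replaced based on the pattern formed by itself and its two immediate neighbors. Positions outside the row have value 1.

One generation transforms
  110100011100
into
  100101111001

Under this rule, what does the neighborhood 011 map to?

1

At position 7 the neighborhood is 011; the next row has 1 there.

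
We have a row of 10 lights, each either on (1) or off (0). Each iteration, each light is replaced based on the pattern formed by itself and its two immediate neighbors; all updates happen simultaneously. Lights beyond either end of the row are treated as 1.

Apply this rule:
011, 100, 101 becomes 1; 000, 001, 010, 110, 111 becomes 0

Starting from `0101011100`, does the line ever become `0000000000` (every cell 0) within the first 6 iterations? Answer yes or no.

no

1010110010
0101101001
1011010101
0110101011
1101010110
0010101101
iteration 6 is 0010101101, still not uniform 0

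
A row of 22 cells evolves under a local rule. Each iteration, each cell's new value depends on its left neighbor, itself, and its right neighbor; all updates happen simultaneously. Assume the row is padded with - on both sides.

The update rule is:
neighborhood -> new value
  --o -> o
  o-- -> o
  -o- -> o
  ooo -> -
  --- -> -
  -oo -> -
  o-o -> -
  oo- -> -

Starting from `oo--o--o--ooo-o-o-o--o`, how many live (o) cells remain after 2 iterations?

5

--oooooooo----o-o-oooo
-o--------o--oo-o-----
count of o: 5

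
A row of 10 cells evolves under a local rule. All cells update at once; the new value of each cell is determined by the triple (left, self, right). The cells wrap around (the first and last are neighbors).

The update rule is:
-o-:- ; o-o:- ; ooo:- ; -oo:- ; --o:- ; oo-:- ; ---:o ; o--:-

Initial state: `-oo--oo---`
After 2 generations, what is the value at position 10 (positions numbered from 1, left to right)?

-

generation 1: --------oo
generation 2: -oooooo---
position 10 holds -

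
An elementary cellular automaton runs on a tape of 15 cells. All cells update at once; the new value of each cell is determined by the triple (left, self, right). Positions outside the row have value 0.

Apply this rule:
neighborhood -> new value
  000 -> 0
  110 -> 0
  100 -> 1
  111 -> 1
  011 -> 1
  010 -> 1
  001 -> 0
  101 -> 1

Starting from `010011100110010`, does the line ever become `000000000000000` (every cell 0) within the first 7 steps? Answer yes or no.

011011010101011
010110111111110
011101111111101
011011111111011
010111111110110
011111111101101
011111111011011
step 7 is 011111111011011, still not uniform 0

no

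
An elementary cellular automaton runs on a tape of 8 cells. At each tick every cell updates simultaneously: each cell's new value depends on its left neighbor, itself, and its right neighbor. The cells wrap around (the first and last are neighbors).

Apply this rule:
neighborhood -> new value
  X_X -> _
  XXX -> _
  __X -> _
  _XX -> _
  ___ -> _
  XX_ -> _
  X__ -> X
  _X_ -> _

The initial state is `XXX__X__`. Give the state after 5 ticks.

__X____X

___X__X_
____X__X
X____X__
_X____X_
__X____X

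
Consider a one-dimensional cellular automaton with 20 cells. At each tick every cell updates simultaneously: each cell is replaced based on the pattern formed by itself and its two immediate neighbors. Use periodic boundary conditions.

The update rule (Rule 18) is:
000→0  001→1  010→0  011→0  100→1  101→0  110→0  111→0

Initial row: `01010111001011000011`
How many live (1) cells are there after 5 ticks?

6

tick 1: 00000000110000100100
tick 2: 00000001001001011010
tick 3: 00000010110110000001
tick 4: 10000100000001000010
tick 5: 01001010000010100100
count of 1: 6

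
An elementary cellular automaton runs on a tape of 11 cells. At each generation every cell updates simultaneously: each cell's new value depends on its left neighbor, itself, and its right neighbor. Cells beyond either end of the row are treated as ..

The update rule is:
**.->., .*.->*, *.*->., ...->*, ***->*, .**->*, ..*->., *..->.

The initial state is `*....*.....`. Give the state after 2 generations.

*.**.*.****
*.*..*.***.

*.*..*.***.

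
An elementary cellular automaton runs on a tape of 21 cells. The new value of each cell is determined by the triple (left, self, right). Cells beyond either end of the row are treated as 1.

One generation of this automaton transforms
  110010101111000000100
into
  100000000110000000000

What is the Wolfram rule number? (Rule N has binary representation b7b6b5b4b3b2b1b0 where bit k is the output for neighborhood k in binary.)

128

position 0: 111 → 1  (bit 7 = 1)
position 1: 110 → 0  (bit 6 = 0)
position 5: 101 → 0  (bit 5 = 0)
position 2: 100 → 0  (bit 4 = 0)
position 8: 011 → 0  (bit 3 = 0)
position 4: 010 → 0  (bit 2 = 0)
position 3: 001 → 0  (bit 1 = 0)
position 13: 000 → 0  (bit 0 = 0)
bits b7..b0 = 10000000 = 128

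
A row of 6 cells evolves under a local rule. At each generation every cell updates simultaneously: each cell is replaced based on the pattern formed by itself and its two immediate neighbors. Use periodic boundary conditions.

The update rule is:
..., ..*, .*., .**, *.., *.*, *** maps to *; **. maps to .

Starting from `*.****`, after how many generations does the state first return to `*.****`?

generation 1: .*****
generation 2: *****.
generation 3: ****.*
generation 4: ***.**
generation 5: **.***
generation 6: *.****

6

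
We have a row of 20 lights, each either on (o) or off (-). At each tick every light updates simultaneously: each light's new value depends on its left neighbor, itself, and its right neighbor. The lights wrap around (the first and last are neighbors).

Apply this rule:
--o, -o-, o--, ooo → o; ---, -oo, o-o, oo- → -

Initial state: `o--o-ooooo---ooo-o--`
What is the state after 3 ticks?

oo-----oooo-o--o---o

oooo--ooo-o-o-o--ooo
ooo-oo-o--o-o-ooo-oo
oo-----oooo-o--o---o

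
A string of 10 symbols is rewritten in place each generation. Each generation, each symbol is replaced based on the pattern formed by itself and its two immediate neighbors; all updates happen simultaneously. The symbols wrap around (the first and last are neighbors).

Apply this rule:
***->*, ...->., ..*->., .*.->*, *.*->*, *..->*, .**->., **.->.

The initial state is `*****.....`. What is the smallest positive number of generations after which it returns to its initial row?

20

.***.*....
..*.***...
..**.*.*..
....*****.
.....***.*
*.....*.**
.*....**.*
***.....**
**.*.....*
*.***.....
**.*.*....
..*****...
...***.*..
....*.***.
....**.*.*
*.....****
.*.....***
***.....*.
.*.*....**
*****.....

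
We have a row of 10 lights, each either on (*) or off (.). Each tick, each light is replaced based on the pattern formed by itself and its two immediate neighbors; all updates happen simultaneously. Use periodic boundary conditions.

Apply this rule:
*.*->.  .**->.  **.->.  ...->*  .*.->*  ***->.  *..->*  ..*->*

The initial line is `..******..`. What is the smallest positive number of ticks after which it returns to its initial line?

tick 1: **......**
tick 2: ..******..

2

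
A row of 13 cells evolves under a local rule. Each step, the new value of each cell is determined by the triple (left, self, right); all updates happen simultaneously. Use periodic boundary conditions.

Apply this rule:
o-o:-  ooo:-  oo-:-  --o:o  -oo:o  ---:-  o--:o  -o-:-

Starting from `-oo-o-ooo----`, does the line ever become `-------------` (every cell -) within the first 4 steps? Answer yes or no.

no

oo----o--o---
o-o--o-oo-o-o
---oo--o----o
o-oo-oo-o--o-
step 4 is o-oo-oo-o--o-, still not uniform -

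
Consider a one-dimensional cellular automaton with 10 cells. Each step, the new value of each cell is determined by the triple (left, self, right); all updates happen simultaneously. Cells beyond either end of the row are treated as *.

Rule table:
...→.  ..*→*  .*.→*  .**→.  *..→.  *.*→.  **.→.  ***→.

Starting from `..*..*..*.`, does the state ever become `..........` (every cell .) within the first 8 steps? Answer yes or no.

yes

.**.**.**.
..........
all cells are . at step 2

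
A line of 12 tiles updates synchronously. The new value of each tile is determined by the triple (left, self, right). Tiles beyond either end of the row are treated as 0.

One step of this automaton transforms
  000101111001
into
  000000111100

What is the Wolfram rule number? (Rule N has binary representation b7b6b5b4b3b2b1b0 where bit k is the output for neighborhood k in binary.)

208

position 6: 111 → 1  (bit 7 = 1)
position 8: 110 → 1  (bit 6 = 1)
position 4: 101 → 0  (bit 5 = 0)
position 9: 100 → 1  (bit 4 = 1)
position 5: 011 → 0  (bit 3 = 0)
position 3: 010 → 0  (bit 2 = 0)
position 2: 001 → 0  (bit 1 = 0)
position 0: 000 → 0  (bit 0 = 0)
bits b7..b0 = 11010000 = 208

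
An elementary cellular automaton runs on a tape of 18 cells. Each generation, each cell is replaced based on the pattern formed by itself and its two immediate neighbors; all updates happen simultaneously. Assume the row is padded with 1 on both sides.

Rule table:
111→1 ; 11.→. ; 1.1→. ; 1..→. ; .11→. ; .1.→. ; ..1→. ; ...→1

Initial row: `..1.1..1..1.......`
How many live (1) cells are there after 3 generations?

9

............11111.
.1111111111..111..
..11111111....1...
count of 1: 9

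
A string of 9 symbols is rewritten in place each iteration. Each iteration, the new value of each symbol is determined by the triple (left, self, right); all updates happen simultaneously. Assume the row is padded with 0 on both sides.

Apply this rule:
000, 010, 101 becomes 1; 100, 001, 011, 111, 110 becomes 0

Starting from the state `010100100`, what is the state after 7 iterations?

111110000

011100101
000000111
111110000
000000111  (repeats iteration 2; period 2)
iteration 7: 111110000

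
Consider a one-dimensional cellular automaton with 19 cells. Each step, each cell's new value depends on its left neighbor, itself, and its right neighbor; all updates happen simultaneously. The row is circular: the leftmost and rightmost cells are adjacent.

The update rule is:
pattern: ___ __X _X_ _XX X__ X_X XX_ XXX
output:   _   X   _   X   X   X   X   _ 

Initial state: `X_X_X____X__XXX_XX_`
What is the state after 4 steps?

_X_X_X__X_XXX_XXXXX
X_X_X_XX_XX_XXX___X
XX_X_XXXXXXXX_XX_XX
_XX_XX______XXXXXX_

_XX_XX______XXXXXX_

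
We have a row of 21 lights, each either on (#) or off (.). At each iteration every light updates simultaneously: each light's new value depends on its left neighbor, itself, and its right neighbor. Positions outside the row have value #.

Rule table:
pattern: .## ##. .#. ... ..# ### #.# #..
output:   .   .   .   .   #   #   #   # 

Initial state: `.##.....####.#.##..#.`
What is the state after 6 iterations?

#..#...#.##.#.#..##.#
.##.#.#.#..#.#.##..#.
#..#.#.#.##.#.#..##.#
.##.#.#.#..#.#.##..#.  (repeats iteration 2; period 2)
iteration 6: .##.#.#.#..#.#.##..#.

.##.#.#.#..#.#.##..#.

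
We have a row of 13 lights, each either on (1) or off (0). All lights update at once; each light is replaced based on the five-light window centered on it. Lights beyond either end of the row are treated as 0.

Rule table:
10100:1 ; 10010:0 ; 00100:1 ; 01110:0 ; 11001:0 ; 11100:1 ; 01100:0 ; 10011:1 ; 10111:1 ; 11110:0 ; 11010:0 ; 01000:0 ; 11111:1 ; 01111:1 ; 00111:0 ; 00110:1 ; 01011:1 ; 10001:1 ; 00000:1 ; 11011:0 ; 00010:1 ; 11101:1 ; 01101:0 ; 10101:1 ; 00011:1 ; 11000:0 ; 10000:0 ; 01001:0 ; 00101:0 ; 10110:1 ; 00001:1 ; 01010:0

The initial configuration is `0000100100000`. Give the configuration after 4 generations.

1000100111001

generation 1: 1111100100111
generation 2: 0110100101001
generation 3: 1100100001001
generation 4: 1000100111001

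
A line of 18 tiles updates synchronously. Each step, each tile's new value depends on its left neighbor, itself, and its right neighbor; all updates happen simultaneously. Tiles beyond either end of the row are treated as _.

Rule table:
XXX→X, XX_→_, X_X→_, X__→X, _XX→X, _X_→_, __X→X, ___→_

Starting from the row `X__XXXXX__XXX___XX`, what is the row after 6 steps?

XX__XXX____X_X_X_X

_XXXXXX_XXXX_X_XX_
XXXXXX__XXX____X_X
XXXXX_XXXX_X__X___
XXXX__XXX___XX_X__
XXX_XXXX_X_XX___X_
XX__XXX____X_X_X_X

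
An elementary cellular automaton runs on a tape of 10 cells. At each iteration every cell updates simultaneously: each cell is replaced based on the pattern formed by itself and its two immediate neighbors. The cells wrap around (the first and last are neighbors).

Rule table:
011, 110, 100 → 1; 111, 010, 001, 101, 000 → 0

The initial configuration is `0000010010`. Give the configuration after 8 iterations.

0000001001
1000000100
0100000010
0010000001
1001000000
0100100000
0010010000
0001001000

0001001000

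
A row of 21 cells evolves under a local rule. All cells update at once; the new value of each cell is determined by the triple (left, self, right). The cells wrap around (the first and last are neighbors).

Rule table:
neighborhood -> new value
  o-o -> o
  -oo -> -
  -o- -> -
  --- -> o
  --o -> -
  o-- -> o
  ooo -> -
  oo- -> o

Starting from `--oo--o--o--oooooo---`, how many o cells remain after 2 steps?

10

o--oo--o--o------oooo
oo--oo--o--ooooo-----
count of o: 10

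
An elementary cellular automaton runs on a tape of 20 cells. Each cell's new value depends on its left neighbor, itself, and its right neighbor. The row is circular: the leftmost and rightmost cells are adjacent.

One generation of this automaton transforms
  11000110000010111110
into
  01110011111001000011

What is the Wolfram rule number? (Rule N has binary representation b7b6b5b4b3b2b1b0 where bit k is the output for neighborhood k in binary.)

position 15: 111 → 0  (bit 7 = 0)
position 1: 110 → 1  (bit 6 = 1)
position 13: 101 → 1  (bit 5 = 1)
position 2: 100 → 1  (bit 4 = 1)
position 0: 011 → 0  (bit 3 = 0)
position 12: 010 → 0  (bit 2 = 0)
position 4: 001 → 0  (bit 1 = 0)
position 3: 000 → 1  (bit 0 = 1)
bits b7..b0 = 01110001 = 113

113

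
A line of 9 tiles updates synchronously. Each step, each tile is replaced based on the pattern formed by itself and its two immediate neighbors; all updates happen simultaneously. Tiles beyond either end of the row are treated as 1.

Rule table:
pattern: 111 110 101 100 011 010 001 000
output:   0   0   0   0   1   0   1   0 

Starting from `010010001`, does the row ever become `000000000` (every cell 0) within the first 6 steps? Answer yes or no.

no

step 1: 000100011
step 2: 001000110
step 3: 010001100
step 4: 000011001
step 5: 000110011
step 6: 001100110
step 6 is 001100110, still not uniform 0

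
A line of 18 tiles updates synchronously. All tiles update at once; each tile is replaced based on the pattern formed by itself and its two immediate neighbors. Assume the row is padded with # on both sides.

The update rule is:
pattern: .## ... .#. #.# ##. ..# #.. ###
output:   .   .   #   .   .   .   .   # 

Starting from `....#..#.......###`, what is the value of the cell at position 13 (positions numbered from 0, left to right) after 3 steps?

.

....#..#........##
....#..#.........#
....#..#..........
position 13 holds .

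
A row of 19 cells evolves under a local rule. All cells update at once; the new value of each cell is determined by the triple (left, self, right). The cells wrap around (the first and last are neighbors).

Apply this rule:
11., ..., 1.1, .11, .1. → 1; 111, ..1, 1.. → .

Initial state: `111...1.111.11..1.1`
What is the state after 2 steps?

step 1: ..1.1.111.1111..111
step 2: ..11111.111..1..1.1

..11111.111..1..1.1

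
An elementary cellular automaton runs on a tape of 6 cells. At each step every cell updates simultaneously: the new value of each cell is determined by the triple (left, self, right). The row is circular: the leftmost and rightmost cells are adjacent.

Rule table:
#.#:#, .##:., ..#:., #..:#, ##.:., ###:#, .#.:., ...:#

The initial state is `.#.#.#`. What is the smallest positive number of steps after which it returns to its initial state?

#.#.#.
.#.#.#

2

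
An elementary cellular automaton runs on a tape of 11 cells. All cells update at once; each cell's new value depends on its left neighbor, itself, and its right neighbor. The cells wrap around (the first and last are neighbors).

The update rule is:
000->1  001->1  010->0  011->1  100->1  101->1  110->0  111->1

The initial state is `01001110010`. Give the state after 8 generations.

generation 1: 10111101101
generation 2: 01111011011
generation 3: 11110110110
generation 4: 11101101101
generation 5: 11011011011
generation 6: 10110110111
generation 7: 01101101111
generation 8: 11011011110

11011011110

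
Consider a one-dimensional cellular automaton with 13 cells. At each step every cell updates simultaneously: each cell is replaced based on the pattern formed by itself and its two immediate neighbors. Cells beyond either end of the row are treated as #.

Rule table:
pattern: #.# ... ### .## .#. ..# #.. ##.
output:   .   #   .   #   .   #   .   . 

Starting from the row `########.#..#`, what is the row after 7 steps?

...........##
.###########.
.#...........
...##########
.###.........
.#...########
...###.......

...###.......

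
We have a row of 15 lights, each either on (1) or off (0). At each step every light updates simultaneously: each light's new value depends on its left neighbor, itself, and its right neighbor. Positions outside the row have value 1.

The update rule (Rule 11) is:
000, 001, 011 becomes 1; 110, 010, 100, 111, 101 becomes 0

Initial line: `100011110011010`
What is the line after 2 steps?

011000111100111

001110000110000
011000111100111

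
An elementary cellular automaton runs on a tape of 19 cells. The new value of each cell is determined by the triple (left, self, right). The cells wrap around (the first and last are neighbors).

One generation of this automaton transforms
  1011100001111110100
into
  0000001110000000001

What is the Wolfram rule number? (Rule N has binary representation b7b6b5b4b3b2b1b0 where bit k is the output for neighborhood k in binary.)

3

position 3: 111 → 0  (bit 7 = 0)
position 4: 110 → 0  (bit 6 = 0)
position 1: 101 → 0  (bit 5 = 0)
position 5: 100 → 0  (bit 4 = 0)
position 2: 011 → 0  (bit 3 = 0)
position 0: 010 → 0  (bit 2 = 0)
position 8: 001 → 1  (bit 1 = 1)
position 6: 000 → 1  (bit 0 = 1)
bits b7..b0 = 00000011 = 3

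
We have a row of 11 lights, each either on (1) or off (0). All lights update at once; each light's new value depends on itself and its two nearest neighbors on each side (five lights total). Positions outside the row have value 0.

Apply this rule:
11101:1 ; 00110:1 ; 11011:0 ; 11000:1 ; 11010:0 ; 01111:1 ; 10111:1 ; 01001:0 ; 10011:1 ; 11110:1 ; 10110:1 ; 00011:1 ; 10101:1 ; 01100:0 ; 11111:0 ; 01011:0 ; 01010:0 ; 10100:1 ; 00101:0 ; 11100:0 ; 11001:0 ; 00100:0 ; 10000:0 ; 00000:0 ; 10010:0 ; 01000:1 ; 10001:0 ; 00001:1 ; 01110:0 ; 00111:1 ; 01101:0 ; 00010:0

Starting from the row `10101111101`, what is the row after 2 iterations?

10001001001

iteration 1: 00101101101
iteration 2: 10001001001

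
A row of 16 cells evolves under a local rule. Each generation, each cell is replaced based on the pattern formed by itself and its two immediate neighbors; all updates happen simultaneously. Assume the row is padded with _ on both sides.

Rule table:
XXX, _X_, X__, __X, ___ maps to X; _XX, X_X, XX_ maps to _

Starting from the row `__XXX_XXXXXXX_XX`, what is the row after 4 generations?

XX_X___XXXXX____
___XXXX_XXX_XXXX
XXX_XX___X___XX_
_X____XXXXXXX__X

_X____XXXXXXX__X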